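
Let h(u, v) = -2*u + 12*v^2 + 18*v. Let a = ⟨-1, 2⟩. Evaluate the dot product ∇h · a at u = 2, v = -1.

-10

∂h/∂u = -2
∂h/∂v = 24*v + 18
∇h at (2, -1) = (-2, -6)
∇h · a = (-2)(-1) + (-6)(2) = -10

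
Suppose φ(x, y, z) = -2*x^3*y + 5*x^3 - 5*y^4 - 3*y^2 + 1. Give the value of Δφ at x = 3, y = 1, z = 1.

∂²φ/∂x² = 6*x*(-2*y + 5)
∂²φ/∂y² = -6*(10*y^2 + 1)
∂²φ/∂z² = 0
∇²φ = -12*x*y + 30*x - 60*y^2 - 6
At (3, 1, 1): -12.

-12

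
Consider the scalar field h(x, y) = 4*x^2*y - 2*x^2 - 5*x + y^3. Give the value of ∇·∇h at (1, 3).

∂²h/∂x² = 4*(2*y - 1)
∂²h/∂y² = 6*y
∇²h = 14*y - 4
At (1, 3): 38.

38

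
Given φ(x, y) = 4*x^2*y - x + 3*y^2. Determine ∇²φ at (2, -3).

-18

∂²φ/∂x² = 8*y
∂²φ/∂y² = 6
∇²φ = 8*y + 6
At (2, -3): -18.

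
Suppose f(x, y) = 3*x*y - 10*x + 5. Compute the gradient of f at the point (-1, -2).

(-16, -3)

∂f/∂x = 3*y - 10
∂f/∂y = 3*x
∇f = (3*y - 10, 3*x)
At (-1, -2): (-16, -3).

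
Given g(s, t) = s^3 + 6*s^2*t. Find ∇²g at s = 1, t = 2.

30

∂²g/∂s² = 6*(s + 2*t)
∂²g/∂t² = 0
∇²g = 6*s + 12*t
At (1, 2): 30.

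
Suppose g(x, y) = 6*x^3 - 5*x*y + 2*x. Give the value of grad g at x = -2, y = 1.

∂g/∂x = 18*x^2 - 5*y + 2
∂g/∂y = -5*x
∇g = (18*x^2 - 5*y + 2, -5*x)
At (-2, 1): (69, 10).

(69, 10)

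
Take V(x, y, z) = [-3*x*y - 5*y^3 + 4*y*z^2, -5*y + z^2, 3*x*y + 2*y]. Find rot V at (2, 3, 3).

(2, 63, 105)

(∇×V)₁ = ∂V₃/∂y − ∂V₂/∂z = 3*x - 2*z + 2
(∇×V)₂ = ∂V₁/∂z − ∂V₃/∂x = 8*y*z - 3*y
(∇×V)₃ = ∂V₂/∂x − ∂V₁/∂y = 3*x + 15*y^2 - 4*z^2
∇×V = (3*x - 2*z + 2, 8*y*z - 3*y, 3*x + 15*y^2 - 4*z^2)
At (2, 3, 3): (2, 63, 105).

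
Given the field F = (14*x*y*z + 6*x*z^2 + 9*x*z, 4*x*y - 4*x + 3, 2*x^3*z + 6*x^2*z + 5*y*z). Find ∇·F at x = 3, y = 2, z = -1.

∂F₁/∂x = 14*y*z + 6*z^2 + 9*z
∂F₂/∂y = 4*x
∂F₃/∂z = 2*x^3 + 6*x^2 + 5*y
∇·F = 2*x^3 + 6*x^2 + 4*x + 14*y*z + 5*y + 6*z^2 + 9*z
At (3, 2, -1): 99.

99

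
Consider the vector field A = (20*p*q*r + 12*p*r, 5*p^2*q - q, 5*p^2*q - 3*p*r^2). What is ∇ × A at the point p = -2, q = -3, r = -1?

(20, 39, 20)

(∇×A)₁ = ∂A₃/∂q − ∂A₂/∂r = 5*p^2
(∇×A)₂ = ∂A₁/∂r − ∂A₃/∂p = 10*p*q + 12*p + 3*r^2
(∇×A)₃ = ∂A₂/∂p − ∂A₁/∂q = 10*p*q - 20*p*r
∇×A = (5*p^2, 10*p*q + 12*p + 3*r^2, 10*p*q - 20*p*r)
At (-2, -3, -1): (20, 39, 20).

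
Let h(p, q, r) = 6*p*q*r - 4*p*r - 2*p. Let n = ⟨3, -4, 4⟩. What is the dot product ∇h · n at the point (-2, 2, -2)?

∂h/∂p = 6*q*r - 4*r - 2
∂h/∂q = 6*p*r
∂h/∂r = 6*p*q - 4*p
∇h at (-2, 2, -2) = (-18, 24, -16)
∇h · n = (-18)(3) + (24)(-4) + (-16)(4) = -214

-214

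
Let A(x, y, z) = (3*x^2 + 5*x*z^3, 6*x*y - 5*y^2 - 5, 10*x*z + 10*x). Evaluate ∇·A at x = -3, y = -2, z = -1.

-51

∂A₁/∂x = 6*x + 5*z^3
∂A₂/∂y = 6*x - 10*y
∂A₃/∂z = 10*x
∇·A = 22*x - 10*y + 5*z^3
At (-3, -2, -1): -51.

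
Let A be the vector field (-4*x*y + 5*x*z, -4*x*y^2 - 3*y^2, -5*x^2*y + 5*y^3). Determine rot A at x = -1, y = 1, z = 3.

(10, -15, -8)

(∇×A)₁ = ∂A₃/∂y − ∂A₂/∂z = -5*x^2 + 15*y^2
(∇×A)₂ = ∂A₁/∂z − ∂A₃/∂x = 10*x*y + 5*x
(∇×A)₃ = ∂A₂/∂x − ∂A₁/∂y = 4*x - 4*y^2
∇×A = (-5*x^2 + 15*y^2, 10*x*y + 5*x, 4*x - 4*y^2)
At (-1, 1, 3): (10, -15, -8).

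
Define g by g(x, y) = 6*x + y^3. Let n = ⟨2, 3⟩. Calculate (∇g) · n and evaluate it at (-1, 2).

∂g/∂x = 6
∂g/∂y = 3*y^2
∇g at (-1, 2) = (6, 12)
∇g · n = (6)(2) + (12)(3) = 48

48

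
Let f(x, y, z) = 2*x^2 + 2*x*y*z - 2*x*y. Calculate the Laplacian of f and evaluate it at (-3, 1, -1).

∂²f/∂x² = 4
∂²f/∂y² = 0
∂²f/∂z² = 0
∇²f = 4
At (-3, 1, -1): 4.

4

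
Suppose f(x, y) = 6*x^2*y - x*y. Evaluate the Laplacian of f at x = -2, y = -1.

∂²f/∂x² = 12*y
∂²f/∂y² = 0
∇²f = 12*y
At (-2, -1): -12.

-12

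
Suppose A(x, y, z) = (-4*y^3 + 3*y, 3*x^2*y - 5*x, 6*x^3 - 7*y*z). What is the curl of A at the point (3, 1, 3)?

(∇×A)₁ = ∂A₃/∂y − ∂A₂/∂z = -7*z
(∇×A)₂ = ∂A₁/∂z − ∂A₃/∂x = -18*x^2
(∇×A)₃ = ∂A₂/∂x − ∂A₁/∂y = 6*x*y + 12*y^2 - 8
∇×A = (-7*z, -18*x^2, 6*x*y + 12*y^2 - 8)
At (3, 1, 3): (-21, -162, 22).

(-21, -162, 22)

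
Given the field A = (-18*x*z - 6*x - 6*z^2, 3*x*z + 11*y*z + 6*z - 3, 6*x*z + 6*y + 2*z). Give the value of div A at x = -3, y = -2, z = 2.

-36

∂A₁/∂x = -18*z - 6
∂A₂/∂y = 11*z
∂A₃/∂z = 6*x + 2
∇·A = 6*x - 7*z - 4
At (-3, -2, 2): -36.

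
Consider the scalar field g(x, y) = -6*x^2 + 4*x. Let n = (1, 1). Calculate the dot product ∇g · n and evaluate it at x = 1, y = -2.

∂g/∂x = -12*x + 4
∂g/∂y = 0
∇g at (1, -2) = (-8, 0)
∇g · n = (-8)(1) + (0)(1) = -8

-8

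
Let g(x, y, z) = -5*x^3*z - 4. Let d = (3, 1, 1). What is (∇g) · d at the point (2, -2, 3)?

∂g/∂x = -15*x^2*z
∂g/∂y = 0
∂g/∂z = -5*x^3
∇g at (2, -2, 3) = (-180, 0, -40)
∇g · d = (-180)(3) + (0)(1) + (-40)(1) = -580

-580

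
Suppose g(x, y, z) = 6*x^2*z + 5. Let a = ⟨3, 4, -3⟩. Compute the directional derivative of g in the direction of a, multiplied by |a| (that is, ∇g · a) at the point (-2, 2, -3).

144

∂g/∂x = 12*x*z
∂g/∂y = 0
∂g/∂z = 6*x^2
∇g at (-2, 2, -3) = (72, 0, 24)
∇g · a = (72)(3) + (0)(4) + (24)(-3) = 144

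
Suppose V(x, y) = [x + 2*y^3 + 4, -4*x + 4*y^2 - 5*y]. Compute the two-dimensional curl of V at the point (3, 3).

∂V₂/∂x = -4
∂V₁/∂y = 6*y^2
Scalar curl = -6*y^2 - 4
At (3, 3): -58.

-58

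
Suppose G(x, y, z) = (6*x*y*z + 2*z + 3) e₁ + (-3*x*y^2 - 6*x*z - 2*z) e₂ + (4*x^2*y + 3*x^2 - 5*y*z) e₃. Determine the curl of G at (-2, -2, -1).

(11, 6, -18)

(∇×G)₁ = ∂G₃/∂y − ∂G₂/∂z = 4*x^2 + 6*x - 5*z + 2
(∇×G)₂ = ∂G₁/∂z − ∂G₃/∂x = -2*x*y - 6*x + 2
(∇×G)₃ = ∂G₂/∂x − ∂G₁/∂y = -6*x*z - 3*y^2 - 6*z
∇×G = (4*x^2 + 6*x - 5*z + 2, -2*x*y - 6*x + 2, -6*x*z - 3*y^2 - 6*z)
At (-2, -2, -1): (11, 6, -18).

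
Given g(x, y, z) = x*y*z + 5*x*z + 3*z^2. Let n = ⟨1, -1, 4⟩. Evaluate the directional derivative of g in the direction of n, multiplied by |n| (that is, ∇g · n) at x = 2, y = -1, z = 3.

110

∂g/∂x = y*z + 5*z
∂g/∂y = x*z
∂g/∂z = x*y + 5*x + 6*z
∇g at (2, -1, 3) = (12, 6, 26)
∇g · n = (12)(1) + (6)(-1) + (26)(4) = 110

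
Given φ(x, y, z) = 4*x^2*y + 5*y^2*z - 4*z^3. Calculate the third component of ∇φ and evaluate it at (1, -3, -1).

33

(∇φ)_3 = ∂φ/∂z = 5*y^2 - 12*z^2
At (1, -3, -1): 33.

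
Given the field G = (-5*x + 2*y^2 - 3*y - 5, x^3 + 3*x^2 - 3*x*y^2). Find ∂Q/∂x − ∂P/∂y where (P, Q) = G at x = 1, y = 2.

-8

∂G₂/∂x = 3*x^2 + 6*x - 3*y^2
∂G₁/∂y = 4*y - 3
Scalar curl = 3*x^2 + 6*x - 3*y^2 - 4*y + 3
At (1, 2): -8.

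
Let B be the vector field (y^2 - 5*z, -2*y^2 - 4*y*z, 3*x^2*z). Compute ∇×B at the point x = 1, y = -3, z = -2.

(-12, 7, 6)

(∇×B)₁ = ∂B₃/∂y − ∂B₂/∂z = 4*y
(∇×B)₂ = ∂B₁/∂z − ∂B₃/∂x = -6*x*z - 5
(∇×B)₃ = ∂B₂/∂x − ∂B₁/∂y = -2*y
∇×B = (4*y, -6*x*z - 5, -2*y)
At (1, -3, -2): (-12, 7, 6).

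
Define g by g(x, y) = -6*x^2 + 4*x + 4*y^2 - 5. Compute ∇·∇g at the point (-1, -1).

-4

∂²g/∂x² = -12
∂²g/∂y² = 8
∇²g = -4
At (-1, -1): -4.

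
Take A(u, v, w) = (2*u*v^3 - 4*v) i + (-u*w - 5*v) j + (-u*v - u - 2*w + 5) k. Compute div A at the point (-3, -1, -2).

∂A₁/∂u = 2*v^3
∂A₂/∂v = -5
∂A₃/∂w = -2
∇·A = 2*v^3 - 7
At (-3, -1, -2): -9.

-9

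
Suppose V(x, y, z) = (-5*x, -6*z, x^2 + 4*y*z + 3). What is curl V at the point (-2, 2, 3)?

(18, 4, 0)

(∇×V)₁ = ∂V₃/∂y − ∂V₂/∂z = 4*z + 6
(∇×V)₂ = ∂V₁/∂z − ∂V₃/∂x = -2*x
(∇×V)₃ = ∂V₂/∂x − ∂V₁/∂y = 0
∇×V = (4*z + 6, -2*x, 0)
At (-2, 2, 3): (18, 4, 0).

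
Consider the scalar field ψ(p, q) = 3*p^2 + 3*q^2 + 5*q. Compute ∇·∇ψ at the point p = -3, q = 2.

∂²ψ/∂p² = 6
∂²ψ/∂q² = 6
∇²ψ = 12
At (-3, 2): 12.

12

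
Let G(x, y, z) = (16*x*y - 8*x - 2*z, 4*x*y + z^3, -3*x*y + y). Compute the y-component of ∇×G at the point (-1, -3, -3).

(∇×G)_2 = ∂G₁/∂z − ∂G₃/∂x
= -2 − (-3*y)
= 3*y - 2
At (-1, -3, -3): -11.

-11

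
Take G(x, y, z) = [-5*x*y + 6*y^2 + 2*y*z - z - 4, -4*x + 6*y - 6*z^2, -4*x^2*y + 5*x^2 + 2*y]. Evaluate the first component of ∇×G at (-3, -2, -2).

-58

(∇×G)_1 = ∂G₃/∂y − ∂G₂/∂z
= -4*x^2 + 2 − (-12*z)
= -4*x^2 + 12*z + 2
At (-3, -2, -2): -58.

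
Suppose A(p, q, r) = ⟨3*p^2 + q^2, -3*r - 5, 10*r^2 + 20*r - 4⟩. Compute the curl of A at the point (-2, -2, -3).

(∇×A)₁ = ∂A₃/∂q − ∂A₂/∂r = 3
(∇×A)₂ = ∂A₁/∂r − ∂A₃/∂p = 0
(∇×A)₃ = ∂A₂/∂p − ∂A₁/∂q = -2*q
∇×A = (3, 0, -2*q)
At (-2, -2, -3): (3, 0, 4).

(3, 0, 4)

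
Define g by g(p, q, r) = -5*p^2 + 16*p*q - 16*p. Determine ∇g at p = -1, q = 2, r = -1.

∂g/∂p = -10*p + 16*q - 16
∂g/∂q = 16*p
∂g/∂r = 0
∇g = (-10*p + 16*q - 16, 16*p, 0)
At (-1, 2, -1): (26, -16, 0).

(26, -16, 0)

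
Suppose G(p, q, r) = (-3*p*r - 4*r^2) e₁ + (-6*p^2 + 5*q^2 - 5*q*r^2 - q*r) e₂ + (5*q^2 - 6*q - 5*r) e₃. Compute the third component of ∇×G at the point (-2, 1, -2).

24

(∇×G)_3 = ∂G₂/∂p − ∂G₁/∂q
= -12*p − (0)
= -12*p
At (-2, 1, -2): 24.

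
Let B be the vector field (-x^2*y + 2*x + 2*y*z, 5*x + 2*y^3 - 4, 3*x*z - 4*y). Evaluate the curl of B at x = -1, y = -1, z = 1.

(∇×B)₁ = ∂B₃/∂y − ∂B₂/∂z = -4
(∇×B)₂ = ∂B₁/∂z − ∂B₃/∂x = 2*y - 3*z
(∇×B)₃ = ∂B₂/∂x − ∂B₁/∂y = x^2 - 2*z + 5
∇×B = (-4, 2*y - 3*z, x^2 - 2*z + 5)
At (-1, -1, 1): (-4, -5, 4).

(-4, -5, 4)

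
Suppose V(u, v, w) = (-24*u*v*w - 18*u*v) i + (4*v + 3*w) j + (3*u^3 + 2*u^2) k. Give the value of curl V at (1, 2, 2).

(-3, -61, 66)

(∇×V)₁ = ∂V₃/∂v − ∂V₂/∂w = -3
(∇×V)₂ = ∂V₁/∂w − ∂V₃/∂u = -9*u^2 - 24*u*v - 4*u
(∇×V)₃ = ∂V₂/∂u − ∂V₁/∂v = 24*u*w + 18*u
∇×V = (-3, -9*u^2 - 24*u*v - 4*u, 24*u*w + 18*u)
At (1, 2, 2): (-3, -61, 66).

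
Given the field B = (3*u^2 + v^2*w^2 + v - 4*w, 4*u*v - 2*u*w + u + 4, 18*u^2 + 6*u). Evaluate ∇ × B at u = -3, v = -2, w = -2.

(-6, 82, 12)

(∇×B)₁ = ∂B₃/∂v − ∂B₂/∂w = 2*u
(∇×B)₂ = ∂B₁/∂w − ∂B₃/∂u = -36*u + 2*v^2*w - 10
(∇×B)₃ = ∂B₂/∂u − ∂B₁/∂v = -2*v*w^2 + 4*v - 2*w
∇×B = (2*u, -36*u + 2*v^2*w - 10, -2*v*w^2 + 4*v - 2*w)
At (-3, -2, -2): (-6, 82, 12).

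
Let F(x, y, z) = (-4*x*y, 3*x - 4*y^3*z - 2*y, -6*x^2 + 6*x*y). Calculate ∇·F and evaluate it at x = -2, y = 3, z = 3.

∂F₁/∂x = -4*y
∂F₂/∂y = -12*y^2*z - 2
∂F₃/∂z = 0
∇·F = -12*y^2*z - 4*y - 2
At (-2, 3, 3): -338.

-338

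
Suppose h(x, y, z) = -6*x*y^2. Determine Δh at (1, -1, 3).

-12

∂²h/∂x² = 0
∂²h/∂y² = -12*x
∂²h/∂z² = 0
∇²h = -12*x
At (1, -1, 3): -12.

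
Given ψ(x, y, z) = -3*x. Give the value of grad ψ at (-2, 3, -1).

∂ψ/∂x = -3
∂ψ/∂y = 0
∂ψ/∂z = 0
∇ψ = (-3, 0, 0)
At (-2, 3, -1): (-3, 0, 0).

(-3, 0, 0)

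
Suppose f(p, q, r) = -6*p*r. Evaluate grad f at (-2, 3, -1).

(6, 0, 12)

∂f/∂p = -6*r
∂f/∂q = 0
∂f/∂r = -6*p
∇f = (-6*r, 0, -6*p)
At (-2, 3, -1): (6, 0, 12).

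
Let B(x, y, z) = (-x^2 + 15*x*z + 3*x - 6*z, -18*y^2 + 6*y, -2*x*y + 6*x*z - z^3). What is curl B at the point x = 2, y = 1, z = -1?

(∇×B)₁ = ∂B₃/∂y − ∂B₂/∂z = -2*x
(∇×B)₂ = ∂B₁/∂z − ∂B₃/∂x = 15*x + 2*y - 6*z - 6
(∇×B)₃ = ∂B₂/∂x − ∂B₁/∂y = 0
∇×B = (-2*x, 15*x + 2*y - 6*z - 6, 0)
At (2, 1, -1): (-4, 32, 0).

(-4, 32, 0)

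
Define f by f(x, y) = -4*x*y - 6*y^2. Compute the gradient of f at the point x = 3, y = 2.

∂f/∂x = -4*y
∂f/∂y = -4*x - 12*y
∇f = (-4*y, -4*x - 12*y)
At (3, 2): (-8, -36).

(-8, -36)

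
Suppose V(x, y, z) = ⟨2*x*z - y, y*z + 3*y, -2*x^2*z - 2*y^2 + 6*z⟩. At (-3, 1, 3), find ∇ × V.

(∇×V)₁ = ∂V₃/∂y − ∂V₂/∂z = -5*y
(∇×V)₂ = ∂V₁/∂z − ∂V₃/∂x = 4*x*z + 2*x
(∇×V)₃ = ∂V₂/∂x − ∂V₁/∂y = 1
∇×V = (-5*y, 4*x*z + 2*x, 1)
At (-3, 1, 3): (-5, -42, 1).

(-5, -42, 1)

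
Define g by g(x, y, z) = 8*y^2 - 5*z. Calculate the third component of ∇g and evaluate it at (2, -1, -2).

(∇g)_3 = ∂g/∂z = -5
At (2, -1, -2): -5.

-5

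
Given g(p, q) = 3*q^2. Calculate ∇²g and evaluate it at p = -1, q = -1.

6

∂²g/∂p² = 0
∂²g/∂q² = 6
∇²g = 6
At (-1, -1): 6.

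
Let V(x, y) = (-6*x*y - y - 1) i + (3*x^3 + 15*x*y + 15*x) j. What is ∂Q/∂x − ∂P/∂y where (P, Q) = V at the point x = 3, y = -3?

∂V₂/∂x = 9*x^2 + 15*y + 15
∂V₁/∂y = -6*x - 1
Scalar curl = 9*x^2 + 6*x + 15*y + 16
At (3, -3): 70.

70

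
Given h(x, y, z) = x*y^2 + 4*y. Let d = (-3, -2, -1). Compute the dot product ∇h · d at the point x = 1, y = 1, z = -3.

∂h/∂x = y^2
∂h/∂y = 2*x*y + 4
∂h/∂z = 0
∇h at (1, 1, -3) = (1, 6, 0)
∇h · d = (1)(-3) + (6)(-2) + (0)(-1) = -15

-15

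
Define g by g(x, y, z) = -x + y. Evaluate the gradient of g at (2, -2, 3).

(-1, 1, 0)

∂g/∂x = -1
∂g/∂y = 1
∂g/∂z = 0
∇g = (-1, 1, 0)
At (2, -2, 3): (-1, 1, 0).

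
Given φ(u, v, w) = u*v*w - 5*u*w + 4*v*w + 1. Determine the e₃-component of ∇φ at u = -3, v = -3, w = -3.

(∇φ)_3 = ∂φ/∂w = u*v - 5*u + 4*v
At (-3, -3, -3): 12.

12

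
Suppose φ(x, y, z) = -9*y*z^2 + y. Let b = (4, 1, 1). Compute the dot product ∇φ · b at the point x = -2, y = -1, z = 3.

-26

∂φ/∂x = 0
∂φ/∂y = -9*z^2 + 1
∂φ/∂z = -18*y*z
∇φ at (-2, -1, 3) = (0, -80, 54)
∇φ · b = (0)(4) + (-80)(1) + (54)(1) = -26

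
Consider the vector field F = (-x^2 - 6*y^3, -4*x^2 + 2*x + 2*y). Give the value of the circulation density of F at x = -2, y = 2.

∂F₂/∂x = -8*x + 2
∂F₁/∂y = -18*y^2
Scalar curl = -8*x + 18*y^2 + 2
At (-2, 2): 90.

90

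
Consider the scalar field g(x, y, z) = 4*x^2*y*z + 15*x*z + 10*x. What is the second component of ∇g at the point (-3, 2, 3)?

108

(∇g)_2 = ∂g/∂y = 4*x^2*z
At (-3, 2, 3): 108.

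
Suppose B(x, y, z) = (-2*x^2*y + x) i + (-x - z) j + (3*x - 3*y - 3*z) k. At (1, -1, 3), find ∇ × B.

(-2, -3, 1)

(∇×B)₁ = ∂B₃/∂y − ∂B₂/∂z = -2
(∇×B)₂ = ∂B₁/∂z − ∂B₃/∂x = -3
(∇×B)₃ = ∂B₂/∂x − ∂B₁/∂y = 2*x^2 - 1
∇×B = (-2, -3, 2*x^2 - 1)
At (1, -1, 3): (-2, -3, 1).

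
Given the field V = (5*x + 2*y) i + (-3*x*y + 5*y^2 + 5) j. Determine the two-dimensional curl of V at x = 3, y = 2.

∂V₂/∂x = -3*y
∂V₁/∂y = 2
Scalar curl = -3*y - 2
At (3, 2): -8.

-8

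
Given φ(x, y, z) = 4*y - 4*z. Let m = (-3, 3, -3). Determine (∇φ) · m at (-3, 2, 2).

24

∂φ/∂x = 0
∂φ/∂y = 4
∂φ/∂z = -4
∇φ at (-3, 2, 2) = (0, 4, -4)
∇φ · m = (0)(-3) + (4)(3) + (-4)(-3) = 24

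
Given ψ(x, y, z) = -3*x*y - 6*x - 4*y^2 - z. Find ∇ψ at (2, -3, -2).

(3, 18, -1)

∂ψ/∂x = -3*y - 6
∂ψ/∂y = -3*x - 8*y
∂ψ/∂z = -1
∇ψ = (-3*y - 6, -3*x - 8*y, -1)
At (2, -3, -2): (3, 18, -1).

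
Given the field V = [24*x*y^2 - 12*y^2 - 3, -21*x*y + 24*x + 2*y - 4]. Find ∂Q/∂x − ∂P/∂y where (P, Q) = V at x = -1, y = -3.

-129

∂V₂/∂x = -21*y + 24
∂V₁/∂y = 48*x*y - 24*y
Scalar curl = -48*x*y + 3*y + 24
At (-1, -3): -129.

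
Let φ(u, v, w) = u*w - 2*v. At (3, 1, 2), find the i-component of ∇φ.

(∇φ)_1 = ∂φ/∂u = w
At (3, 1, 2): 2.

2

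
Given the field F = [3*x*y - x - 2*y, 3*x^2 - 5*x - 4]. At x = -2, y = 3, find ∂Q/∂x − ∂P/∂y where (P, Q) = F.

-9

∂F₂/∂x = 6*x - 5
∂F₁/∂y = 3*x - 2
Scalar curl = 3*x - 3
At (-2, 3): -9.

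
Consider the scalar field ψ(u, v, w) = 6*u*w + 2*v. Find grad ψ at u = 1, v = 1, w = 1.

∂ψ/∂u = 6*w
∂ψ/∂v = 2
∂ψ/∂w = 6*u
∇ψ = (6*w, 2, 6*u)
At (1, 1, 1): (6, 2, 6).

(6, 2, 6)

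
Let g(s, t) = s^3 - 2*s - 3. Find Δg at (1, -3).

∂²g/∂s² = 6*s
∂²g/∂t² = 0
∇²g = 6*s
At (1, -3): 6.

6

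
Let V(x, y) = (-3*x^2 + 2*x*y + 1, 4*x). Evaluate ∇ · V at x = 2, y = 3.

-6

∂V₁/∂x = -6*x + 2*y
∂V₂/∂y = 0
∇·V = -6*x + 2*y
At (2, 3): -6.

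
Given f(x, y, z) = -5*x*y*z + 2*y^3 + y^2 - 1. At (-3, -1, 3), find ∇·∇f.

∂²f/∂x² = 0
∂²f/∂y² = 2*(6*y + 1)
∂²f/∂z² = 0
∇²f = 12*y + 2
At (-3, -1, 3): -10.

-10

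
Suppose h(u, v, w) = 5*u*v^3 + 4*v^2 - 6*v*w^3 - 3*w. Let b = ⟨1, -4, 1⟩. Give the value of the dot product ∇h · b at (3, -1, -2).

-276

∂h/∂u = 5*v^3
∂h/∂v = 15*u*v^2 + 8*v - 6*w^3
∂h/∂w = -18*v*w^2 - 3
∇h at (3, -1, -2) = (-5, 85, 69)
∇h · b = (-5)(1) + (85)(-4) + (69)(1) = -276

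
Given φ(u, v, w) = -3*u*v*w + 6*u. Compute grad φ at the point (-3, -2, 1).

(12, 9, -18)

∂φ/∂u = -3*v*w + 6
∂φ/∂v = -3*u*w
∂φ/∂w = -3*u*v
∇φ = (-3*v*w + 6, -3*u*w, -3*u*v)
At (-3, -2, 1): (12, 9, -18).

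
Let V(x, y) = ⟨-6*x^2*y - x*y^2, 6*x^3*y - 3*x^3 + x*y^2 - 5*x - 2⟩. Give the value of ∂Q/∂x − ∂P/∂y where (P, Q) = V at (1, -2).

∂V₂/∂x = 18*x^2*y - 9*x^2 + y^2 - 5
∂V₁/∂y = -6*x^2 - 2*x*y
Scalar curl = 18*x^2*y - 3*x^2 + 2*x*y + y^2 - 5
At (1, -2): -44.

-44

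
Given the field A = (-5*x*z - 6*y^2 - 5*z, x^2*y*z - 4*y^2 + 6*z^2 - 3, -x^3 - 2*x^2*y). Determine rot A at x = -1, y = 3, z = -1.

(7, -9, 42)

(∇×A)₁ = ∂A₃/∂y − ∂A₂/∂z = -x^2*y - 2*x^2 - 12*z
(∇×A)₂ = ∂A₁/∂z − ∂A₃/∂x = 3*x^2 + 4*x*y - 5*x - 5
(∇×A)₃ = ∂A₂/∂x − ∂A₁/∂y = 2*x*y*z + 12*y
∇×A = (-x^2*y - 2*x^2 - 12*z, 3*x^2 + 4*x*y - 5*x - 5, 2*x*y*z + 12*y)
At (-1, 3, -1): (7, -9, 42).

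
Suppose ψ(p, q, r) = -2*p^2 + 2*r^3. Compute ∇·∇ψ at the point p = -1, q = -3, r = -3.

-40

∂²ψ/∂p² = -4
∂²ψ/∂q² = 0
∂²ψ/∂r² = 12*r
∇²ψ = 12*r - 4
At (-1, -3, -3): -40.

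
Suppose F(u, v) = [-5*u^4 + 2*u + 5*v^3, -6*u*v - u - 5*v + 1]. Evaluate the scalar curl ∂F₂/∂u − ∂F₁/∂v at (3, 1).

-22

∂F₂/∂u = -6*v - 1
∂F₁/∂v = 15*v^2
Scalar curl = -15*v^2 - 6*v - 1
At (3, 1): -22.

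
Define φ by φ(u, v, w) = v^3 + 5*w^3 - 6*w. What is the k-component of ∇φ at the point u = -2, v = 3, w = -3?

(∇φ)_3 = ∂φ/∂w = 15*w^2 - 6
At (-2, 3, -3): 129.

129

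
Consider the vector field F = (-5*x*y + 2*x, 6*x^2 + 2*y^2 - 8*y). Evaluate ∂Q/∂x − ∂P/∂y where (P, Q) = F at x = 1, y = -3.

17

∂F₂/∂x = 12*x
∂F₁/∂y = -5*x
Scalar curl = 17*x
At (1, -3): 17.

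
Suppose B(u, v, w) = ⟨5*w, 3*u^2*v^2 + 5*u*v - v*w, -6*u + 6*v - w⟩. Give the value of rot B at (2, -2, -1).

(∇×B)₁ = ∂B₃/∂v − ∂B₂/∂w = v + 6
(∇×B)₂ = ∂B₁/∂w − ∂B₃/∂u = 11
(∇×B)₃ = ∂B₂/∂u − ∂B₁/∂v = 6*u*v^2 + 5*v
∇×B = (v + 6, 11, 6*u*v^2 + 5*v)
At (2, -2, -1): (4, 11, 38).

(4, 11, 38)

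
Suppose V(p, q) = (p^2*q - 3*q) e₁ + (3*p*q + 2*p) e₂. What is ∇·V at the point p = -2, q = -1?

∂V₁/∂p = 2*p*q
∂V₂/∂q = 3*p
∇·V = 2*p*q + 3*p
At (-2, -1): -2.

-2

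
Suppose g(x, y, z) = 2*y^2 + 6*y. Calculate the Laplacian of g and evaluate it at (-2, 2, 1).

4

∂²g/∂x² = 0
∂²g/∂y² = 4
∂²g/∂z² = 0
∇²g = 4
At (-2, 2, 1): 4.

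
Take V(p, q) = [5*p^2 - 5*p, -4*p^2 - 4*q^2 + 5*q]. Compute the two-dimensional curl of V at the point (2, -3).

-16

∂V₂/∂p = -8*p
∂V₁/∂q = 0
Scalar curl = -8*p
At (2, -3): -16.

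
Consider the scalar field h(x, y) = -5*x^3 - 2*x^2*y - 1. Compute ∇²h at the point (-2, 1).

56

∂²h/∂x² = -2*(15*x + 2*y)
∂²h/∂y² = 0
∇²h = -30*x - 4*y
At (-2, 1): 56.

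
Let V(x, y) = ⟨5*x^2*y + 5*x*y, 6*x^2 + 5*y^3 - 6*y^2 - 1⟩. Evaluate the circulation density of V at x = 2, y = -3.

-6

∂V₂/∂x = 12*x
∂V₁/∂y = 5*x^2 + 5*x
Scalar curl = -5*x^2 + 7*x
At (2, -3): -6.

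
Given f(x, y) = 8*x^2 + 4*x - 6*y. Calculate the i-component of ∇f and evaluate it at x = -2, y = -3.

(∇f)_1 = ∂f/∂x = 16*x + 4
At (-2, -3): -28.

-28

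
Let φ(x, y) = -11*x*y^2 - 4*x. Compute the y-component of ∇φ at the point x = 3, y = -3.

(∇φ)_2 = ∂φ/∂y = -22*x*y
At (3, -3): 198.

198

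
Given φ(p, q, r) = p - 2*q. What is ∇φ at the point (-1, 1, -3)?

∂φ/∂p = 1
∂φ/∂q = -2
∂φ/∂r = 0
∇φ = (1, -2, 0)
At (-1, 1, -3): (1, -2, 0).

(1, -2, 0)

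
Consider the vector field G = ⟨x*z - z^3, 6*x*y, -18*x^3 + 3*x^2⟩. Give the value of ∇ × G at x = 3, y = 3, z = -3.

(∇×G)₁ = ∂G₃/∂y − ∂G₂/∂z = 0
(∇×G)₂ = ∂G₁/∂z − ∂G₃/∂x = 54*x^2 - 5*x - 3*z^2
(∇×G)₃ = ∂G₂/∂x − ∂G₁/∂y = 6*y
∇×G = (0, 54*x^2 - 5*x - 3*z^2, 6*y)
At (3, 3, -3): (0, 444, 18).

(0, 444, 18)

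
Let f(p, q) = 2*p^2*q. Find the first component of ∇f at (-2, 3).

(∇f)_1 = ∂f/∂p = 4*p*q
At (-2, 3): -24.

-24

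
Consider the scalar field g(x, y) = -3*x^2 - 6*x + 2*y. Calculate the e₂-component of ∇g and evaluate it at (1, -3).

(∇g)_2 = ∂g/∂y = 2
At (1, -3): 2.

2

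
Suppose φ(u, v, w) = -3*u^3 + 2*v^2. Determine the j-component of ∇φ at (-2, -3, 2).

(∇φ)_2 = ∂φ/∂v = 4*v
At (-2, -3, 2): -12.

-12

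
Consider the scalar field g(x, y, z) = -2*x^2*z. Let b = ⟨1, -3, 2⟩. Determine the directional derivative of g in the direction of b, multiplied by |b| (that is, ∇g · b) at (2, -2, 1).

∂g/∂x = -4*x*z
∂g/∂y = 0
∂g/∂z = -2*x^2
∇g at (2, -2, 1) = (-8, 0, -8)
∇g · b = (-8)(1) + (0)(-3) + (-8)(2) = -24

-24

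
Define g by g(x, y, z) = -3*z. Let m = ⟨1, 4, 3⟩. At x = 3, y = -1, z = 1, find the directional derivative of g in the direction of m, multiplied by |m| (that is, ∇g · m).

∂g/∂x = 0
∂g/∂y = 0
∂g/∂z = -3
∇g at (3, -1, 1) = (0, 0, -3)
∇g · m = (0)(1) + (0)(4) + (-3)(3) = -9

-9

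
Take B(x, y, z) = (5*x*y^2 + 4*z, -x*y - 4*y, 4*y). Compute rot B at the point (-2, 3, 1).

(4, 4, 57)

(∇×B)₁ = ∂B₃/∂y − ∂B₂/∂z = 4
(∇×B)₂ = ∂B₁/∂z − ∂B₃/∂x = 4
(∇×B)₃ = ∂B₂/∂x − ∂B₁/∂y = -10*x*y - y
∇×B = (4, 4, -10*x*y - y)
At (-2, 3, 1): (4, 4, 57).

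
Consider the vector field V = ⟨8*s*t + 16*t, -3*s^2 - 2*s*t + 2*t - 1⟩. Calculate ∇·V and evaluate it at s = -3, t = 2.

∂V₁/∂s = 8*t
∂V₂/∂t = -2*s + 2
∇·V = -2*s + 8*t + 2
At (-3, 2): 24.

24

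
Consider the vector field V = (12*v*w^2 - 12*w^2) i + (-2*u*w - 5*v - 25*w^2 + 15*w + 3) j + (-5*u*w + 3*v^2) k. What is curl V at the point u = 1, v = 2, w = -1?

(∇×V)₁ = ∂V₃/∂v − ∂V₂/∂w = 2*u + 6*v + 50*w - 15
(∇×V)₂ = ∂V₁/∂w − ∂V₃/∂u = 24*v*w - 19*w
(∇×V)₃ = ∂V₂/∂u − ∂V₁/∂v = -12*w^2 - 2*w
∇×V = (2*u + 6*v + 50*w - 15, 24*v*w - 19*w, -12*w^2 - 2*w)
At (1, 2, -1): (-51, -29, -10).

(-51, -29, -10)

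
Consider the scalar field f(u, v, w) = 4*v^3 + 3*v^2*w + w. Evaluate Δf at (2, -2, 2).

∂²f/∂u² = 0
∂²f/∂v² = 6*(4*v + w)
∂²f/∂w² = 0
∇²f = 24*v + 6*w
At (2, -2, 2): -36.

-36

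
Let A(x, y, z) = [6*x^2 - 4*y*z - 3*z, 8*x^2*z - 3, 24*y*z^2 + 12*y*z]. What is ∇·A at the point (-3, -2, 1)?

∂A₁/∂x = 12*x
∂A₂/∂y = 0
∂A₃/∂z = 48*y*z + 12*y
∇·A = 12*x + 48*y*z + 12*y
At (-3, -2, 1): -156.

-156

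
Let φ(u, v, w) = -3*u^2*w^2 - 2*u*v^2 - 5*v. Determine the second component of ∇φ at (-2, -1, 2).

-13

(∇φ)_2 = ∂φ/∂v = -4*u*v - 5
At (-2, -1, 2): -13.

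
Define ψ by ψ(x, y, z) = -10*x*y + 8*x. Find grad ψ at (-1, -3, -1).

(38, 10, 0)

∂ψ/∂x = -10*y + 8
∂ψ/∂y = -10*x
∂ψ/∂z = 0
∇ψ = (-10*y + 8, -10*x, 0)
At (-1, -3, -1): (38, 10, 0).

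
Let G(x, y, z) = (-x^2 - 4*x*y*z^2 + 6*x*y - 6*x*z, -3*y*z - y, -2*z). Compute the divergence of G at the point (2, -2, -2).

31

∂G₁/∂x = -2*x - 4*y*z^2 + 6*y - 6*z
∂G₂/∂y = -3*z - 1
∂G₃/∂z = -2
∇·G = -2*x - 4*y*z^2 + 6*y - 9*z - 3
At (2, -2, -2): 31.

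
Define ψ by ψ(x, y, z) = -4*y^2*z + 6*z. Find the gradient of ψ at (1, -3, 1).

(0, 24, -30)

∂ψ/∂x = 0
∂ψ/∂y = -8*y*z
∂ψ/∂z = -4*y^2 + 6
∇ψ = (0, -8*y*z, -4*y^2 + 6)
At (1, -3, 1): (0, 24, -30).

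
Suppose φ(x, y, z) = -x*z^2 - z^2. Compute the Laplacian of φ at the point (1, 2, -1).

-4

∂²φ/∂x² = 0
∂²φ/∂y² = 0
∂²φ/∂z² = -2*(x + 1)
∇²φ = -2*x - 2
At (1, 2, -1): -4.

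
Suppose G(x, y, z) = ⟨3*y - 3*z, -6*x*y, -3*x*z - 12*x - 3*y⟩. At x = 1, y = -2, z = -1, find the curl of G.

(∇×G)₁ = ∂G₃/∂y − ∂G₂/∂z = -3
(∇×G)₂ = ∂G₁/∂z − ∂G₃/∂x = 3*z + 9
(∇×G)₃ = ∂G₂/∂x − ∂G₁/∂y = -6*y - 3
∇×G = (-3, 3*z + 9, -6*y - 3)
At (1, -2, -1): (-3, 6, 9).

(-3, 6, 9)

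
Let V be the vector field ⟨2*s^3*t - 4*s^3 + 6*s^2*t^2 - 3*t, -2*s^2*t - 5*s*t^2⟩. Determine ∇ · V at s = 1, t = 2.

26

∂V₁/∂s = 6*s^2*t - 12*s^2 + 12*s*t^2
∂V₂/∂t = -2*s^2 - 10*s*t
∇·V = 6*s^2*t - 14*s^2 + 12*s*t^2 - 10*s*t
At (1, 2): 26.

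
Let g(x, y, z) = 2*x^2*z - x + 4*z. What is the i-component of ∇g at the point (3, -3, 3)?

35

(∇g)_1 = ∂g/∂x = 4*x*z - 1
At (3, -3, 3): 35.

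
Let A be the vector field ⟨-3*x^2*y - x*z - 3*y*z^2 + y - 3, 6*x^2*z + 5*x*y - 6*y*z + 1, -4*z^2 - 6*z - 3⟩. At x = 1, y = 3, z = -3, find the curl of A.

(12, 53, 8)

(∇×A)₁ = ∂A₃/∂y − ∂A₂/∂z = -6*x^2 + 6*y
(∇×A)₂ = ∂A₁/∂z − ∂A₃/∂x = -x - 6*y*z
(∇×A)₃ = ∂A₂/∂x − ∂A₁/∂y = 3*x^2 + 12*x*z + 5*y + 3*z^2 - 1
∇×A = (-6*x^2 + 6*y, -x - 6*y*z, 3*x^2 + 12*x*z + 5*y + 3*z^2 - 1)
At (1, 3, -3): (12, 53, 8).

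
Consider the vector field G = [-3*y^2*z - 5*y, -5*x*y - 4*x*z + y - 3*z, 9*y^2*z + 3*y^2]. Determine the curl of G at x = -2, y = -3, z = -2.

(∇×G)₁ = ∂G₃/∂y − ∂G₂/∂z = 4*x + 18*y*z + 6*y + 3
(∇×G)₂ = ∂G₁/∂z − ∂G₃/∂x = -3*y^2
(∇×G)₃ = ∂G₂/∂x − ∂G₁/∂y = 6*y*z - 5*y - 4*z + 5
∇×G = (4*x + 18*y*z + 6*y + 3, -3*y^2, 6*y*z - 5*y - 4*z + 5)
At (-2, -3, -2): (85, -27, 64).

(85, -27, 64)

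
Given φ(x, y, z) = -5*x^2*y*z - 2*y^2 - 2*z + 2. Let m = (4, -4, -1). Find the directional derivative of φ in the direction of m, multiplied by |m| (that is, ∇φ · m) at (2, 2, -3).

314

∂φ/∂x = -10*x*y*z
∂φ/∂y = -5*x^2*z - 4*y
∂φ/∂z = -5*x^2*y - 2
∇φ at (2, 2, -3) = (120, 52, -42)
∇φ · m = (120)(4) + (52)(-4) + (-42)(-1) = 314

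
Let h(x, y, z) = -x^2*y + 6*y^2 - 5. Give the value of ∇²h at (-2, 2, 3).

8

∂²h/∂x² = -2*y
∂²h/∂y² = 12
∂²h/∂z² = 0
∇²h = -2*y + 12
At (-2, 2, 3): 8.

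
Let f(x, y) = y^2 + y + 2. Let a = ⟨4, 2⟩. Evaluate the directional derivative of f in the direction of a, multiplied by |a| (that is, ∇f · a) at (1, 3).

14

∂f/∂x = 0
∂f/∂y = 2*y + 1
∇f at (1, 3) = (0, 7)
∇f · a = (0)(4) + (7)(2) = 14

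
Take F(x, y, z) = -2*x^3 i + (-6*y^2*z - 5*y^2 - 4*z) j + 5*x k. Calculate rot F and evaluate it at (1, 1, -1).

(∇×F)₁ = ∂F₃/∂y − ∂F₂/∂z = 6*y^2 + 4
(∇×F)₂ = ∂F₁/∂z − ∂F₃/∂x = -5
(∇×F)₃ = ∂F₂/∂x − ∂F₁/∂y = 0
∇×F = (6*y^2 + 4, -5, 0)
At (1, 1, -1): (10, -5, 0).

(10, -5, 0)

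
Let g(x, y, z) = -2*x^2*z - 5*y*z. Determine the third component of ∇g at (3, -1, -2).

-13

(∇g)_3 = ∂g/∂z = -2*x^2 - 5*y
At (3, -1, -2): -13.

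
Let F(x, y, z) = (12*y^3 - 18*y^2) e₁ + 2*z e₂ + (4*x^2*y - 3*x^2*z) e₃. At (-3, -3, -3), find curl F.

(∇×F)₁ = ∂F₃/∂y − ∂F₂/∂z = 4*x^2 - 2
(∇×F)₂ = ∂F₁/∂z − ∂F₃/∂x = -8*x*y + 6*x*z
(∇×F)₃ = ∂F₂/∂x − ∂F₁/∂y = -36*y^2 + 36*y
∇×F = (4*x^2 - 2, -8*x*y + 6*x*z, -36*y^2 + 36*y)
At (-3, -3, -3): (34, -18, -432).

(34, -18, -432)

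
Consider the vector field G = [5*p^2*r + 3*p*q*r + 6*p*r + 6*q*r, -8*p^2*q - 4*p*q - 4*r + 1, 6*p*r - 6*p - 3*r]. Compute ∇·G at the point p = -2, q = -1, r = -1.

-22

∂G₁/∂p = 10*p*r + 3*q*r + 6*r
∂G₂/∂q = -8*p^2 - 4*p
∂G₃/∂r = 6*p - 3
∇·G = -8*p^2 + 10*p*r + 2*p + 3*q*r + 6*r - 3
At (-2, -1, -1): -22.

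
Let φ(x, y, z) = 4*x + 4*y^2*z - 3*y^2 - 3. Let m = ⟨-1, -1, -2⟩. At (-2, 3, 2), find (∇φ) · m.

∂φ/∂x = 4
∂φ/∂y = 8*y*z - 6*y
∂φ/∂z = 4*y^2
∇φ at (-2, 3, 2) = (4, 30, 36)
∇φ · m = (4)(-1) + (30)(-1) + (36)(-2) = -106

-106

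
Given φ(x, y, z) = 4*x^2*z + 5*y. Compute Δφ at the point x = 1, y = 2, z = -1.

-8

∂²φ/∂x² = 8*z
∂²φ/∂y² = 0
∂²φ/∂z² = 0
∇²φ = 8*z
At (1, 2, -1): -8.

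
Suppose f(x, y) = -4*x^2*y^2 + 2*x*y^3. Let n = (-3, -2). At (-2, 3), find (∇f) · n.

-186

∂f/∂x = -8*x*y^2 + 2*y^3
∂f/∂y = -8*x^2*y + 6*x*y^2
∇f at (-2, 3) = (198, -204)
∇f · n = (198)(-3) + (-204)(-2) = -186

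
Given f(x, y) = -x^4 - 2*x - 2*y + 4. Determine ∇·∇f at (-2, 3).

-48

∂²f/∂x² = -12*x^2
∂²f/∂y² = 0
∇²f = -12*x^2
At (-2, 3): -48.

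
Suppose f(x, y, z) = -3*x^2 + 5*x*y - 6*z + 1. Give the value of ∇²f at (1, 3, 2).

-6

∂²f/∂x² = -6
∂²f/∂y² = 0
∂²f/∂z² = 0
∇²f = -6
At (1, 3, 2): -6.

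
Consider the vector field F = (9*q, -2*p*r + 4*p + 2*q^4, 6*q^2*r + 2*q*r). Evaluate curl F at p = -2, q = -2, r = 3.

(-70, 0, -11)

(∇×F)₁ = ∂F₃/∂q − ∂F₂/∂r = 2*p + 12*q*r + 2*r
(∇×F)₂ = ∂F₁/∂r − ∂F₃/∂p = 0
(∇×F)₃ = ∂F₂/∂p − ∂F₁/∂q = -2*r - 5
∇×F = (2*p + 12*q*r + 2*r, 0, -2*r - 5)
At (-2, -2, 3): (-70, 0, -11).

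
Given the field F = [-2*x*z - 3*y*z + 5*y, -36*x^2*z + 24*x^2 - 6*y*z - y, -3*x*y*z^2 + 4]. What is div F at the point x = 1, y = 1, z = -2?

27

∂F₁/∂x = -2*z
∂F₂/∂y = -6*z - 1
∂F₃/∂z = -6*x*y*z
∇·F = -6*x*y*z - 8*z - 1
At (1, 1, -2): 27.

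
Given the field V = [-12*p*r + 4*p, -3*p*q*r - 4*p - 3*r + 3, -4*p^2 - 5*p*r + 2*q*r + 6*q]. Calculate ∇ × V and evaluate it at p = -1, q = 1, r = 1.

(8, 9, -7)

(∇×V)₁ = ∂V₃/∂q − ∂V₂/∂r = 3*p*q + 2*r + 9
(∇×V)₂ = ∂V₁/∂r − ∂V₃/∂p = -4*p + 5*r
(∇×V)₃ = ∂V₂/∂p − ∂V₁/∂q = -3*q*r - 4
∇×V = (3*p*q + 2*r + 9, -4*p + 5*r, -3*q*r - 4)
At (-1, 1, 1): (8, 9, -7).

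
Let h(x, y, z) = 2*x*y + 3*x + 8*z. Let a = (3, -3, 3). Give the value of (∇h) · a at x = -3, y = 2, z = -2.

63

∂h/∂x = 2*y + 3
∂h/∂y = 2*x
∂h/∂z = 8
∇h at (-3, 2, -2) = (7, -6, 8)
∇h · a = (7)(3) + (-6)(-3) + (8)(3) = 63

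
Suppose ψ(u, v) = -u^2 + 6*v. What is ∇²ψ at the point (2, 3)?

∂²ψ/∂u² = -2
∂²ψ/∂v² = 0
∇²ψ = -2
At (2, 3): -2.

-2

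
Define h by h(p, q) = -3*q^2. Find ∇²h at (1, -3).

-6

∂²h/∂p² = 0
∂²h/∂q² = -6
∇²h = -6
At (1, -3): -6.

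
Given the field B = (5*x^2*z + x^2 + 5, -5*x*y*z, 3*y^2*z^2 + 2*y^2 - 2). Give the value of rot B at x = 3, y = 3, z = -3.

(219, 45, 45)

(∇×B)₁ = ∂B₃/∂y − ∂B₂/∂z = 5*x*y + 6*y*z^2 + 4*y
(∇×B)₂ = ∂B₁/∂z − ∂B₃/∂x = 5*x^2
(∇×B)₃ = ∂B₂/∂x − ∂B₁/∂y = -5*y*z
∇×B = (5*x*y + 6*y*z^2 + 4*y, 5*x^2, -5*y*z)
At (3, 3, -3): (219, 45, 45).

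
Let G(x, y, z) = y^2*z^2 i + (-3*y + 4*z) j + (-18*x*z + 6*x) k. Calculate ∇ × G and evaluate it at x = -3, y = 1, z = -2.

(-4, -46, -8)

(∇×G)₁ = ∂G₃/∂y − ∂G₂/∂z = -4
(∇×G)₂ = ∂G₁/∂z − ∂G₃/∂x = 2*y^2*z + 18*z - 6
(∇×G)₃ = ∂G₂/∂x − ∂G₁/∂y = -2*y*z^2
∇×G = (-4, 2*y^2*z + 18*z - 6, -2*y*z^2)
At (-3, 1, -2): (-4, -46, -8).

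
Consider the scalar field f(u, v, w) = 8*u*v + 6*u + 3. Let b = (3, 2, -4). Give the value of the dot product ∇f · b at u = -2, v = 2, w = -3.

∂f/∂u = 8*v + 6
∂f/∂v = 8*u
∂f/∂w = 0
∇f at (-2, 2, -3) = (22, -16, 0)
∇f · b = (22)(3) + (-16)(2) + (0)(-4) = 34

34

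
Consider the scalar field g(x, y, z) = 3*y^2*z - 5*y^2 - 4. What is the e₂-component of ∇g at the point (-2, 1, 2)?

(∇g)_2 = ∂g/∂y = 6*y*z - 10*y
At (-2, 1, 2): 2.

2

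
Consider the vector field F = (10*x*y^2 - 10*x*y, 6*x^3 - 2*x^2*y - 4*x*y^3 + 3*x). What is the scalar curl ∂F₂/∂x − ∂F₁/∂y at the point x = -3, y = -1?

67

∂F₂/∂x = 18*x^2 - 4*x*y - 4*y^3 + 3
∂F₁/∂y = 20*x*y - 10*x
Scalar curl = 18*x^2 - 24*x*y + 10*x - 4*y^3 + 3
At (-3, -1): 67.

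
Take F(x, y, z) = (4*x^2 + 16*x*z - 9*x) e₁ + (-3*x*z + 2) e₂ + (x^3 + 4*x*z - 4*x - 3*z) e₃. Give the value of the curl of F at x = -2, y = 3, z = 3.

(∇×F)₁ = ∂F₃/∂y − ∂F₂/∂z = 3*x
(∇×F)₂ = ∂F₁/∂z − ∂F₃/∂x = -3*x^2 + 16*x - 4*z + 4
(∇×F)₃ = ∂F₂/∂x − ∂F₁/∂y = -3*z
∇×F = (3*x, -3*x^2 + 16*x - 4*z + 4, -3*z)
At (-2, 3, 3): (-6, -52, -9).

(-6, -52, -9)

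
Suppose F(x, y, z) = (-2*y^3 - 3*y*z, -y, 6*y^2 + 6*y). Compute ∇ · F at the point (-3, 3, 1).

-1

∂F₁/∂x = 0
∂F₂/∂y = -1
∂F₃/∂z = 0
∇·F = -1
At (-3, 3, 1): -1.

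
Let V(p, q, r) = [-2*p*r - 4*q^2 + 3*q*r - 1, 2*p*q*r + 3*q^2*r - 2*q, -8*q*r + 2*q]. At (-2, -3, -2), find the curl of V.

(-21, -5, -6)

(∇×V)₁ = ∂V₃/∂q − ∂V₂/∂r = -2*p*q - 3*q^2 - 8*r + 2
(∇×V)₂ = ∂V₁/∂r − ∂V₃/∂p = -2*p + 3*q
(∇×V)₃ = ∂V₂/∂p − ∂V₁/∂q = 2*q*r + 8*q - 3*r
∇×V = (-2*p*q - 3*q^2 - 8*r + 2, -2*p + 3*q, 2*q*r + 8*q - 3*r)
At (-2, -3, -2): (-21, -5, -6).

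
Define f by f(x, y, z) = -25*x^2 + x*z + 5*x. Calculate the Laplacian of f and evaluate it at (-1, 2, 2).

∂²f/∂x² = -50
∂²f/∂y² = 0
∂²f/∂z² = 0
∇²f = -50
At (-1, 2, 2): -50.

-50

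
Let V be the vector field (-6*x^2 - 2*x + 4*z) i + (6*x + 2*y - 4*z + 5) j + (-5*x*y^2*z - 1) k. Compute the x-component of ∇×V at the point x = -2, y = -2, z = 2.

(∇×V)_1 = ∂V₃/∂y − ∂V₂/∂z
= -10*x*y*z − (-4)
= -10*x*y*z + 4
At (-2, -2, 2): -76.

-76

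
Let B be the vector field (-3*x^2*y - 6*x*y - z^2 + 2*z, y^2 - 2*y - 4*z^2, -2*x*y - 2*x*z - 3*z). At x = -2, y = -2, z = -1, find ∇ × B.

(-4, -2, 0)

(∇×B)₁ = ∂B₃/∂y − ∂B₂/∂z = -2*x + 8*z
(∇×B)₂ = ∂B₁/∂z − ∂B₃/∂x = 2*y + 2
(∇×B)₃ = ∂B₂/∂x − ∂B₁/∂y = 3*x^2 + 6*x
∇×B = (-2*x + 8*z, 2*y + 2, 3*x^2 + 6*x)
At (-2, -2, -1): (-4, -2, 0).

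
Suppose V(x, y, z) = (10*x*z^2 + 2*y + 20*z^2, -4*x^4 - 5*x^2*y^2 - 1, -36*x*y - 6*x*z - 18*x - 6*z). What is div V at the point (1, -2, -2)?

∂V₁/∂x = 10*z^2
∂V₂/∂y = -10*x^2*y
∂V₃/∂z = -6*x - 6
∇·V = -10*x^2*y - 6*x + 10*z^2 - 6
At (1, -2, -2): 48.

48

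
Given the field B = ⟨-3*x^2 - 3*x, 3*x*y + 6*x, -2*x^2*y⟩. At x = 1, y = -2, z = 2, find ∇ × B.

(∇×B)₁ = ∂B₃/∂y − ∂B₂/∂z = -2*x^2
(∇×B)₂ = ∂B₁/∂z − ∂B₃/∂x = 4*x*y
(∇×B)₃ = ∂B₂/∂x − ∂B₁/∂y = 3*y + 6
∇×B = (-2*x^2, 4*x*y, 3*y + 6)
At (1, -2, 2): (-2, -8, 0).

(-2, -8, 0)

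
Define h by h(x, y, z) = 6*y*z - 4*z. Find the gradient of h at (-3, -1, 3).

∂h/∂x = 0
∂h/∂y = 6*z
∂h/∂z = 6*y - 4
∇h = (0, 6*z, 6*y - 4)
At (-3, -1, 3): (0, 18, -10).

(0, 18, -10)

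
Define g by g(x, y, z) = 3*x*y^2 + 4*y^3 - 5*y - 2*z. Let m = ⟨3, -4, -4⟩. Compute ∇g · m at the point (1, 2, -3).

-176

∂g/∂x = 3*y^2
∂g/∂y = 6*x*y + 12*y^2 - 5
∂g/∂z = -2
∇g at (1, 2, -3) = (12, 55, -2)
∇g · m = (12)(3) + (55)(-4) + (-2)(-4) = -176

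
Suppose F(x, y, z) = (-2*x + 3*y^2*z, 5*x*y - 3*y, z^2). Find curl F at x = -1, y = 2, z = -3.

(0, 12, 46)

(∇×F)₁ = ∂F₃/∂y − ∂F₂/∂z = 0
(∇×F)₂ = ∂F₁/∂z − ∂F₃/∂x = 3*y^2
(∇×F)₃ = ∂F₂/∂x − ∂F₁/∂y = -6*y*z + 5*y
∇×F = (0, 3*y^2, -6*y*z + 5*y)
At (-1, 2, -3): (0, 12, 46).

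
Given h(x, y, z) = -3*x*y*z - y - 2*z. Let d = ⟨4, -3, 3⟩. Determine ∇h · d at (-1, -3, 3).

51

∂h/∂x = -3*y*z
∂h/∂y = -3*x*z - 1
∂h/∂z = -3*x*y - 2
∇h at (-1, -3, 3) = (27, 8, -11)
∇h · d = (27)(4) + (8)(-3) + (-11)(3) = 51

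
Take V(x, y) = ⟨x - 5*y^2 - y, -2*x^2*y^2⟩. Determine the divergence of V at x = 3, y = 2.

∂V₁/∂x = 1
∂V₂/∂y = -4*x^2*y
∇·V = -4*x^2*y + 1
At (3, 2): -71.

-71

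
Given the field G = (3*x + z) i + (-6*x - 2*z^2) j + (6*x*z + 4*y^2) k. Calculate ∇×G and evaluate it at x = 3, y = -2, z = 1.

(∇×G)₁ = ∂G₃/∂y − ∂G₂/∂z = 8*y + 4*z
(∇×G)₂ = ∂G₁/∂z − ∂G₃/∂x = -6*z + 1
(∇×G)₃ = ∂G₂/∂x − ∂G₁/∂y = -6
∇×G = (8*y + 4*z, -6*z + 1, -6)
At (3, -2, 1): (-12, -5, -6).

(-12, -5, -6)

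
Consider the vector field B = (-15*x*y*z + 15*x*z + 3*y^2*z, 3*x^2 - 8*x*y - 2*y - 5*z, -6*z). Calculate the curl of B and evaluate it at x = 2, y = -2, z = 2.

(∇×B)₁ = ∂B₃/∂y − ∂B₂/∂z = 5
(∇×B)₂ = ∂B₁/∂z − ∂B₃/∂x = -15*x*y + 15*x + 3*y^2
(∇×B)₃ = ∂B₂/∂x − ∂B₁/∂y = 15*x*z + 6*x - 6*y*z - 8*y
∇×B = (5, -15*x*y + 15*x + 3*y^2, 15*x*z + 6*x - 6*y*z - 8*y)
At (2, -2, 2): (5, 102, 112).

(5, 102, 112)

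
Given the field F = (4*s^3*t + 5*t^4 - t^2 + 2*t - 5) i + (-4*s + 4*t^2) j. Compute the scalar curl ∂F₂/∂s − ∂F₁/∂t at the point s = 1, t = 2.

∂F₂/∂s = -4
∂F₁/∂t = 4*s^3 + 20*t^3 - 2*t + 2
Scalar curl = -4*s^3 - 20*t^3 + 2*t - 6
At (1, 2): -166.

-166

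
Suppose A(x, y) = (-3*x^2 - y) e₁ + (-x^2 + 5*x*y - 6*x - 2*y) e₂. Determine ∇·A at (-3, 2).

∂A₁/∂x = -6*x
∂A₂/∂y = 5*x - 2
∇·A = -x - 2
At (-3, 2): 1.

1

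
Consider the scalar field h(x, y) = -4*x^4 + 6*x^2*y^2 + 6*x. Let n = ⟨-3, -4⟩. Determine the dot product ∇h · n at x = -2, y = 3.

-330

∂h/∂x = -16*x^3 + 12*x*y^2 + 6
∂h/∂y = 12*x^2*y
∇h at (-2, 3) = (-82, 144)
∇h · n = (-82)(-3) + (144)(-4) = -330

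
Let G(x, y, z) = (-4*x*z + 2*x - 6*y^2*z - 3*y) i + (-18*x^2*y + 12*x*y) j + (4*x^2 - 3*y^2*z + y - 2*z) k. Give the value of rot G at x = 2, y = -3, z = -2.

(∇×G)₁ = ∂G₃/∂y − ∂G₂/∂z = -6*y*z + 1
(∇×G)₂ = ∂G₁/∂z − ∂G₃/∂x = -12*x - 6*y^2
(∇×G)₃ = ∂G₂/∂x − ∂G₁/∂y = -36*x*y + 12*y*z + 12*y + 3
∇×G = (-6*y*z + 1, -12*x - 6*y^2, -36*x*y + 12*y*z + 12*y + 3)
At (2, -3, -2): (-35, -78, 255).

(-35, -78, 255)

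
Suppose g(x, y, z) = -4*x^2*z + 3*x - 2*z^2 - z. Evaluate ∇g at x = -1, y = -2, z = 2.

(19, 0, -13)

∂g/∂x = -8*x*z + 3
∂g/∂y = 0
∂g/∂z = -4*x^2 - 4*z - 1
∇g = (-8*x*z + 3, 0, -4*x^2 - 4*z - 1)
At (-1, -2, 2): (19, 0, -13).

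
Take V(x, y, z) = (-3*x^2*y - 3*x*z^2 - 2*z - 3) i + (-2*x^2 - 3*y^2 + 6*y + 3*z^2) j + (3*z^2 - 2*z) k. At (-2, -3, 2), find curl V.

(∇×V)₁ = ∂V₃/∂y − ∂V₂/∂z = -6*z
(∇×V)₂ = ∂V₁/∂z − ∂V₃/∂x = -6*x*z - 2
(∇×V)₃ = ∂V₂/∂x − ∂V₁/∂y = 3*x^2 - 4*x
∇×V = (-6*z, -6*x*z - 2, 3*x^2 - 4*x)
At (-2, -3, 2): (-12, 22, 20).

(-12, 22, 20)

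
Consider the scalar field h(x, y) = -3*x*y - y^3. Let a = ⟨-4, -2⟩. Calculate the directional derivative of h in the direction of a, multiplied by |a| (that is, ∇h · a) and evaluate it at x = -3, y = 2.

∂h/∂x = -3*y
∂h/∂y = -3*x - 3*y^2
∇h at (-3, 2) = (-6, -3)
∇h · a = (-6)(-4) + (-3)(-2) = 30

30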